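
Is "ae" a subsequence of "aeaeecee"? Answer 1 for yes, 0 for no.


Check if "ae" is a subsequence of "aeaeecee"
Greedy scan:
  Position 0 ('a'): matches sub[0] = 'a'
  Position 1 ('e'): matches sub[1] = 'e'
  Position 2 ('a'): no match needed
  Position 3 ('e'): no match needed
  Position 4 ('e'): no match needed
  Position 5 ('c'): no match needed
  Position 6 ('e'): no match needed
  Position 7 ('e'): no match needed
All 2 characters matched => is a subsequence

1


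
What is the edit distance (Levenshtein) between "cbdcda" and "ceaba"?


Computing edit distance: "cbdcda" -> "ceaba"
DP table:
           c    e    a    b    a
      0    1    2    3    4    5
  c   1    0    1    2    3    4
  b   2    1    1    2    2    3
  d   3    2    2    2    3    3
  c   4    3    3    3    3    4
  d   5    4    4    4    4    4
  a   6    5    5    4    5    4
Edit distance = dp[6][5] = 4

4


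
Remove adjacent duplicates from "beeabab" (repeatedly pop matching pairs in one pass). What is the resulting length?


Input: beeabab
Stack-based adjacent duplicate removal:
  Read 'b': push. Stack: b
  Read 'e': push. Stack: be
  Read 'e': matches stack top 'e' => pop. Stack: b
  Read 'a': push. Stack: ba
  Read 'b': push. Stack: bab
  Read 'a': push. Stack: baba
  Read 'b': push. Stack: babab
Final stack: "babab" (length 5)

5


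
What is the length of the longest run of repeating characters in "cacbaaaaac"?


Input: "cacbaaaaac"
Scanning for longest run:
  Position 1 ('a'): new char, reset run to 1
  Position 2 ('c'): new char, reset run to 1
  Position 3 ('b'): new char, reset run to 1
  Position 4 ('a'): new char, reset run to 1
  Position 5 ('a'): continues run of 'a', length=2
  Position 6 ('a'): continues run of 'a', length=3
  Position 7 ('a'): continues run of 'a', length=4
  Position 8 ('a'): continues run of 'a', length=5
  Position 9 ('c'): new char, reset run to 1
Longest run: 'a' with length 5

5


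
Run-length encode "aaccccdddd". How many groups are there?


Input: aaccccdddd
Scanning for consecutive runs:
  Group 1: 'a' x 2 (positions 0-1)
  Group 2: 'c' x 4 (positions 2-5)
  Group 3: 'd' x 4 (positions 6-9)
Total groups: 3

3


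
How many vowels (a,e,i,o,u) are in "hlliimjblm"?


Input: hlliimjblm
Checking each character:
  'h' at position 0: consonant
  'l' at position 1: consonant
  'l' at position 2: consonant
  'i' at position 3: vowel (running total: 1)
  'i' at position 4: vowel (running total: 2)
  'm' at position 5: consonant
  'j' at position 6: consonant
  'b' at position 7: consonant
  'l' at position 8: consonant
  'm' at position 9: consonant
Total vowels: 2

2


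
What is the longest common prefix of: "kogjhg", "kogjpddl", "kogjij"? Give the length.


Words: kogjhg, kogjpddl, kogjij
  Position 0: all 'k' => match
  Position 1: all 'o' => match
  Position 2: all 'g' => match
  Position 3: all 'j' => match
  Position 4: ('h', 'p', 'i') => mismatch, stop
LCP = "kogj" (length 4)

4


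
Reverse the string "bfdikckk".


Input: bfdikckk
Reading characters right to left:
  Position 7: 'k'
  Position 6: 'k'
  Position 5: 'c'
  Position 4: 'k'
  Position 3: 'i'
  Position 2: 'd'
  Position 1: 'f'
  Position 0: 'b'
Reversed: kkckidfb

kkckidfb


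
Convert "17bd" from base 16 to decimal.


Input: "17bd" in base 16
Positional expansion:
  Digit '1' (value 1) x 16^3 = 4096
  Digit '7' (value 7) x 16^2 = 1792
  Digit 'b' (value 11) x 16^1 = 176
  Digit 'd' (value 13) x 16^0 = 13
Sum = 6077

6077


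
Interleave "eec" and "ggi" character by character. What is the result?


Interleaving "eec" and "ggi":
  Position 0: 'e' from first, 'g' from second => "eg"
  Position 1: 'e' from first, 'g' from second => "eg"
  Position 2: 'c' from first, 'i' from second => "ci"
Result: egegci

egegci


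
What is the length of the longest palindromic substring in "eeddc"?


Input: "eeddc"
Checking substrings for palindromes:
  [0:2] "ee" (len 2) => palindrome
  [2:4] "dd" (len 2) => palindrome
Longest palindromic substring: "ee" with length 2

2


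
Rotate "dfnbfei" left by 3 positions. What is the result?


Input: "dfnbfei", rotate left by 3
First 3 characters: "dfn"
Remaining characters: "bfei"
Concatenate remaining + first: "bfei" + "dfn" = "bfeidfn"

bfeidfn


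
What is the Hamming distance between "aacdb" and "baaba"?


Comparing "aacdb" and "baaba" position by position:
  Position 0: 'a' vs 'b' => differ
  Position 1: 'a' vs 'a' => same
  Position 2: 'c' vs 'a' => differ
  Position 3: 'd' vs 'b' => differ
  Position 4: 'b' vs 'a' => differ
Total differences (Hamming distance): 4

4


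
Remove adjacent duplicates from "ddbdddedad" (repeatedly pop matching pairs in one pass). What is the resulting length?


Input: ddbdddedad
Stack-based adjacent duplicate removal:
  Read 'd': push. Stack: d
  Read 'd': matches stack top 'd' => pop. Stack: (empty)
  Read 'b': push. Stack: b
  Read 'd': push. Stack: bd
  Read 'd': matches stack top 'd' => pop. Stack: b
  Read 'd': push. Stack: bd
  Read 'e': push. Stack: bde
  Read 'd': push. Stack: bded
  Read 'a': push. Stack: bdeda
  Read 'd': push. Stack: bdedad
Final stack: "bdedad" (length 6)

6


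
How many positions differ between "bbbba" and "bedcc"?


Comparing "bbbba" and "bedcc" position by position:
  Position 0: 'b' vs 'b' => same
  Position 1: 'b' vs 'e' => DIFFER
  Position 2: 'b' vs 'd' => DIFFER
  Position 3: 'b' vs 'c' => DIFFER
  Position 4: 'a' vs 'c' => DIFFER
Positions that differ: 4

4


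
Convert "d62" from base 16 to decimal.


Input: "d62" in base 16
Positional expansion:
  Digit 'd' (value 13) x 16^2 = 3328
  Digit '6' (value 6) x 16^1 = 96
  Digit '2' (value 2) x 16^0 = 2
Sum = 3426

3426


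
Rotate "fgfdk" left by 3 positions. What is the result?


Input: "fgfdk", rotate left by 3
First 3 characters: "fgf"
Remaining characters: "dk"
Concatenate remaining + first: "dk" + "fgf" = "dkfgf"

dkfgf


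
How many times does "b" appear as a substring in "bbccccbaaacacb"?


Searching for "b" in "bbccccbaaacacb"
Scanning each position:
  Position 0: "b" => MATCH
  Position 1: "b" => MATCH
  Position 2: "c" => no
  Position 3: "c" => no
  Position 4: "c" => no
  Position 5: "c" => no
  Position 6: "b" => MATCH
  Position 7: "a" => no
  Position 8: "a" => no
  Position 9: "a" => no
  Position 10: "c" => no
  Position 11: "a" => no
  Position 12: "c" => no
  Position 13: "b" => MATCH
Total occurrences: 4

4


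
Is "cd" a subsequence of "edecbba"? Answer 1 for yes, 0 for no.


Check if "cd" is a subsequence of "edecbba"
Greedy scan:
  Position 0 ('e'): no match needed
  Position 1 ('d'): no match needed
  Position 2 ('e'): no match needed
  Position 3 ('c'): matches sub[0] = 'c'
  Position 4 ('b'): no match needed
  Position 5 ('b'): no match needed
  Position 6 ('a'): no match needed
Only matched 1/2 characters => not a subsequence

0


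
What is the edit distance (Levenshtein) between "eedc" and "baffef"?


Computing edit distance: "eedc" -> "baffef"
DP table:
           b    a    f    f    e    f
      0    1    2    3    4    5    6
  e   1    1    2    3    4    4    5
  e   2    2    2    3    4    4    5
  d   3    3    3    3    4    5    5
  c   4    4    4    4    4    5    6
Edit distance = dp[4][6] = 6

6


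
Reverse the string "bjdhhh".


Input: bjdhhh
Reading characters right to left:
  Position 5: 'h'
  Position 4: 'h'
  Position 3: 'h'
  Position 2: 'd'
  Position 1: 'j'
  Position 0: 'b'
Reversed: hhhdjb

hhhdjb


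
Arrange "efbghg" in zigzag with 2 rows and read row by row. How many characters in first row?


Zigzag "efbghg" into 2 rows:
Placing characters:
  'e' => row 0
  'f' => row 1
  'b' => row 0
  'g' => row 1
  'h' => row 0
  'g' => row 1
Rows:
  Row 0: "ebh"
  Row 1: "fgg"
First row length: 3

3


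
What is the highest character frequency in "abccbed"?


Input: abccbed
Character counts:
  'a': 1
  'b': 2
  'c': 2
  'd': 1
  'e': 1
Maximum frequency: 2

2


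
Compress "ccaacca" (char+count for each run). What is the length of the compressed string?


Input: ccaacca
Runs:
  'c' x 2 => "c2"
  'a' x 2 => "a2"
  'c' x 2 => "c2"
  'a' x 1 => "a1"
Compressed: "c2a2c2a1"
Compressed length: 8

8


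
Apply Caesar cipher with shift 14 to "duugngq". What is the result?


Caesar cipher: shift "duugngq" by 14
  'd' (pos 3) + 14 = pos 17 = 'r'
  'u' (pos 20) + 14 = pos 8 = 'i'
  'u' (pos 20) + 14 = pos 8 = 'i'
  'g' (pos 6) + 14 = pos 20 = 'u'
  'n' (pos 13) + 14 = pos 1 = 'b'
  'g' (pos 6) + 14 = pos 20 = 'u'
  'q' (pos 16) + 14 = pos 4 = 'e'
Result: riiubue

riiubue


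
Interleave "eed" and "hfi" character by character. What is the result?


Interleaving "eed" and "hfi":
  Position 0: 'e' from first, 'h' from second => "eh"
  Position 1: 'e' from first, 'f' from second => "ef"
  Position 2: 'd' from first, 'i' from second => "di"
Result: ehefdi

ehefdi


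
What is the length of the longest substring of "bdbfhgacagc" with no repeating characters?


Input: "bdbfhgacagc"
Sliding window (track last position of each char):
  Position 0 ('b'): window [0,0] length 1 -- new best
  Position 1 ('d'): window [0,1] length 2 -- new best
  Position 2 ('b'): repeat (last at 0), move window start to 1
  Position 2 ('b'): window [1,2] length 2
  Position 3 ('f'): window [1,3] length 3 -- new best
  Position 4 ('h'): window [1,4] length 4 -- new best
  Position 5 ('g'): window [1,5] length 5 -- new best
  Position 6 ('a'): window [1,6] length 6 -- new best
  Position 7 ('c'): window [1,7] length 7 -- new best
  Position 8 ('a'): repeat (last at 6), move window start to 7
  Position 8 ('a'): window [7,8] length 2
  Position 9 ('g'): window [7,9] length 3
  Position 10 ('c'): repeat (last at 7), move window start to 8
  Position 10 ('c'): window [8,10] length 3
Longest substring with no repeats: "dbfhgac" with length 7

7


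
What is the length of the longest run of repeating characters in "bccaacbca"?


Input: "bccaacbca"
Scanning for longest run:
  Position 1 ('c'): new char, reset run to 1
  Position 2 ('c'): continues run of 'c', length=2
  Position 3 ('a'): new char, reset run to 1
  Position 4 ('a'): continues run of 'a', length=2
  Position 5 ('c'): new char, reset run to 1
  Position 6 ('b'): new char, reset run to 1
  Position 7 ('c'): new char, reset run to 1
  Position 8 ('a'): new char, reset run to 1
Longest run: 'c' with length 2

2


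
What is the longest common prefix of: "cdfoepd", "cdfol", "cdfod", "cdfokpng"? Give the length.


Words: cdfoepd, cdfol, cdfod, cdfokpng
  Position 0: all 'c' => match
  Position 1: all 'd' => match
  Position 2: all 'f' => match
  Position 3: all 'o' => match
  Position 4: ('e', 'l', 'd', 'k') => mismatch, stop
LCP = "cdfo" (length 4)

4


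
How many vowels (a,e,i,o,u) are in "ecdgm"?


Input: ecdgm
Checking each character:
  'e' at position 0: vowel (running total: 1)
  'c' at position 1: consonant
  'd' at position 2: consonant
  'g' at position 3: consonant
  'm' at position 4: consonant
Total vowels: 1

1


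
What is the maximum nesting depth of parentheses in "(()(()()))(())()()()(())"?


Input: "(()(()()))(())()()()(())"
Tracking depth:
  Position 0 '(': depth becomes 1
  Position 1 '(': depth becomes 2
  Position 2 ')': depth becomes 1
  Position 3 '(': depth becomes 2
  Position 4 '(': depth becomes 3
  Position 5 ')': depth becomes 2
  Position 6 '(': depth becomes 3
  Position 7 ')': depth becomes 2
  Position 8 ')': depth becomes 1
  Position 9 ')': depth becomes 0
  Position 10 '(': depth becomes 1
  Position 11 '(': depth becomes 2
  Position 12 ')': depth becomes 1
  Position 13 ')': depth becomes 0
  Position 14 '(': depth becomes 1
  Position 15 ')': depth becomes 0
  Position 16 '(': depth becomes 1
  Position 17 ')': depth becomes 0
  Position 18 '(': depth becomes 1
  Position 19 ')': depth becomes 0
  Position 20 '(': depth becomes 1
  Position 21 '(': depth becomes 2
  Position 22 ')': depth becomes 1
  Position 23 ')': depth becomes 0
Maximum depth reached: 3

3


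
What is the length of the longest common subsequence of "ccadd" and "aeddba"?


LCS of "ccadd" and "aeddba"
DP table:
           a    e    d    d    b    a
      0    0    0    0    0    0    0
  c   0    0    0    0    0    0    0
  c   0    0    0    0    0    0    0
  a   0    1    1    1    1    1    1
  d   0    1    1    2    2    2    2
  d   0    1    1    2    3    3    3
LCS length = dp[5][6] = 3

3


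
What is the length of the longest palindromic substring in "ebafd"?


Input: "ebafd"
Checking substrings for palindromes:
  No multi-char palindromic substrings found
Longest palindromic substring: "e" with length 1

1


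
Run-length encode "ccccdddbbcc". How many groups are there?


Input: ccccdddbbcc
Scanning for consecutive runs:
  Group 1: 'c' x 4 (positions 0-3)
  Group 2: 'd' x 3 (positions 4-6)
  Group 3: 'b' x 2 (positions 7-8)
  Group 4: 'c' x 2 (positions 9-10)
Total groups: 4

4


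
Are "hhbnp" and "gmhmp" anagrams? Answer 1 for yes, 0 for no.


Strings: "hhbnp", "gmhmp"
Sorted first:  bhhnp
Sorted second: ghmmp
Differ at position 0: 'b' vs 'g' => not anagrams

0


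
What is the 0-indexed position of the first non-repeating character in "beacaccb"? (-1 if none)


Input: beacaccb
Character frequencies:
  'a': 2
  'b': 2
  'c': 3
  'e': 1
Scanning left to right for freq == 1:
  Position 0 ('b'): freq=2, skip
  Position 1 ('e'): unique! => answer = 1

1


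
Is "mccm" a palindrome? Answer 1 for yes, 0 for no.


Input: mccm
Reversed: mccm
  Compare pos 0 ('m') with pos 3 ('m'): match
  Compare pos 1 ('c') with pos 2 ('c'): match
Result: palindrome

1


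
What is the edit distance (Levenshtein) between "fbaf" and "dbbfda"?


Computing edit distance: "fbaf" -> "dbbfda"
DP table:
           d    b    b    f    d    a
      0    1    2    3    4    5    6
  f   1    1    2    3    3    4    5
  b   2    2    1    2    3    4    5
  a   3    3    2    2    3    4    4
  f   4    4    3    3    2    3    4
Edit distance = dp[4][6] = 4

4


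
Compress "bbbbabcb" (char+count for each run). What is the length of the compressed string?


Input: bbbbabcb
Runs:
  'b' x 4 => "b4"
  'a' x 1 => "a1"
  'b' x 1 => "b1"
  'c' x 1 => "c1"
  'b' x 1 => "b1"
Compressed: "b4a1b1c1b1"
Compressed length: 10

10


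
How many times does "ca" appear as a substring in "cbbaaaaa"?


Searching for "ca" in "cbbaaaaa"
Scanning each position:
  Position 0: "cb" => no
  Position 1: "bb" => no
  Position 2: "ba" => no
  Position 3: "aa" => no
  Position 4: "aa" => no
  Position 5: "aa" => no
  Position 6: "aa" => no
Total occurrences: 0

0


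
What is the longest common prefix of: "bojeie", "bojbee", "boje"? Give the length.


Words: bojeie, bojbee, boje
  Position 0: all 'b' => match
  Position 1: all 'o' => match
  Position 2: all 'j' => match
  Position 3: ('e', 'b', 'e') => mismatch, stop
LCP = "boj" (length 3)

3


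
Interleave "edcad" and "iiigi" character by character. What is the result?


Interleaving "edcad" and "iiigi":
  Position 0: 'e' from first, 'i' from second => "ei"
  Position 1: 'd' from first, 'i' from second => "di"
  Position 2: 'c' from first, 'i' from second => "ci"
  Position 3: 'a' from first, 'g' from second => "ag"
  Position 4: 'd' from first, 'i' from second => "di"
Result: eidiciagdi

eidiciagdi


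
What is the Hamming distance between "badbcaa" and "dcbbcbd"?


Comparing "badbcaa" and "dcbbcbd" position by position:
  Position 0: 'b' vs 'd' => differ
  Position 1: 'a' vs 'c' => differ
  Position 2: 'd' vs 'b' => differ
  Position 3: 'b' vs 'b' => same
  Position 4: 'c' vs 'c' => same
  Position 5: 'a' vs 'b' => differ
  Position 6: 'a' vs 'd' => differ
Total differences (Hamming distance): 5

5


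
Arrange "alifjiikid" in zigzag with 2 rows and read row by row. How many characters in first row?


Zigzag "alifjiikid" into 2 rows:
Placing characters:
  'a' => row 0
  'l' => row 1
  'i' => row 0
  'f' => row 1
  'j' => row 0
  'i' => row 1
  'i' => row 0
  'k' => row 1
  'i' => row 0
  'd' => row 1
Rows:
  Row 0: "aijii"
  Row 1: "lfikd"
First row length: 5

5


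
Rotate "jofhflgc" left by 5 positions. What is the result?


Input: "jofhflgc", rotate left by 5
First 5 characters: "jofhf"
Remaining characters: "lgc"
Concatenate remaining + first: "lgc" + "jofhf" = "lgcjofhf"

lgcjofhf


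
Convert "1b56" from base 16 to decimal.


Input: "1b56" in base 16
Positional expansion:
  Digit '1' (value 1) x 16^3 = 4096
  Digit 'b' (value 11) x 16^2 = 2816
  Digit '5' (value 5) x 16^1 = 80
  Digit '6' (value 6) x 16^0 = 6
Sum = 6998

6998


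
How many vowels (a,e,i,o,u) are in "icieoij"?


Input: icieoij
Checking each character:
  'i' at position 0: vowel (running total: 1)
  'c' at position 1: consonant
  'i' at position 2: vowel (running total: 2)
  'e' at position 3: vowel (running total: 3)
  'o' at position 4: vowel (running total: 4)
  'i' at position 5: vowel (running total: 5)
  'j' at position 6: consonant
Total vowels: 5

5


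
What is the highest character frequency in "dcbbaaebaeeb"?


Input: dcbbaaebaeeb
Character counts:
  'a': 3
  'b': 4
  'c': 1
  'd': 1
  'e': 3
Maximum frequency: 4

4


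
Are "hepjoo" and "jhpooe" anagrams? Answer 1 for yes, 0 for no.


Strings: "hepjoo", "jhpooe"
Sorted first:  ehjoop
Sorted second: ehjoop
Sorted forms match => anagrams

1


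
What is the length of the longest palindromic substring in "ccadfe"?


Input: "ccadfe"
Checking substrings for palindromes:
  [0:2] "cc" (len 2) => palindrome
Longest palindromic substring: "cc" with length 2

2


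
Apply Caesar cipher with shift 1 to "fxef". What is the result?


Caesar cipher: shift "fxef" by 1
  'f' (pos 5) + 1 = pos 6 = 'g'
  'x' (pos 23) + 1 = pos 24 = 'y'
  'e' (pos 4) + 1 = pos 5 = 'f'
  'f' (pos 5) + 1 = pos 6 = 'g'
Result: gyfg

gyfg


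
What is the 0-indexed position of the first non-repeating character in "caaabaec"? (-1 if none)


Input: caaabaec
Character frequencies:
  'a': 4
  'b': 1
  'c': 2
  'e': 1
Scanning left to right for freq == 1:
  Position 0 ('c'): freq=2, skip
  Position 1 ('a'): freq=4, skip
  Position 2 ('a'): freq=4, skip
  Position 3 ('a'): freq=4, skip
  Position 4 ('b'): unique! => answer = 4

4


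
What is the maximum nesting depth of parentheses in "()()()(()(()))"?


Input: "()()()(()(()))"
Tracking depth:
  Position 0 '(': depth becomes 1
  Position 1 ')': depth becomes 0
  Position 2 '(': depth becomes 1
  Position 3 ')': depth becomes 0
  Position 4 '(': depth becomes 1
  Position 5 ')': depth becomes 0
  Position 6 '(': depth becomes 1
  Position 7 '(': depth becomes 2
  Position 8 ')': depth becomes 1
  Position 9 '(': depth becomes 2
  Position 10 '(': depth becomes 3
  Position 11 ')': depth becomes 2
  Position 12 ')': depth becomes 1
  Position 13 ')': depth becomes 0
Maximum depth reached: 3

3


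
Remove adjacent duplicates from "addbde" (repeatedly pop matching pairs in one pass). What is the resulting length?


Input: addbde
Stack-based adjacent duplicate removal:
  Read 'a': push. Stack: a
  Read 'd': push. Stack: ad
  Read 'd': matches stack top 'd' => pop. Stack: a
  Read 'b': push. Stack: ab
  Read 'd': push. Stack: abd
  Read 'e': push. Stack: abde
Final stack: "abde" (length 4)

4


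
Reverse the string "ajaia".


Input: ajaia
Reading characters right to left:
  Position 4: 'a'
  Position 3: 'i'
  Position 2: 'a'
  Position 1: 'j'
  Position 0: 'a'
Reversed: aiaja

aiaja


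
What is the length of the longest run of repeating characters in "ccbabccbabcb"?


Input: "ccbabccbabcb"
Scanning for longest run:
  Position 1 ('c'): continues run of 'c', length=2
  Position 2 ('b'): new char, reset run to 1
  Position 3 ('a'): new char, reset run to 1
  Position 4 ('b'): new char, reset run to 1
  Position 5 ('c'): new char, reset run to 1
  Position 6 ('c'): continues run of 'c', length=2
  Position 7 ('b'): new char, reset run to 1
  Position 8 ('a'): new char, reset run to 1
  Position 9 ('b'): new char, reset run to 1
  Position 10 ('c'): new char, reset run to 1
  Position 11 ('b'): new char, reset run to 1
Longest run: 'c' with length 2

2


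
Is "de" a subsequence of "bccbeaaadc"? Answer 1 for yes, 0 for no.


Check if "de" is a subsequence of "bccbeaaadc"
Greedy scan:
  Position 0 ('b'): no match needed
  Position 1 ('c'): no match needed
  Position 2 ('c'): no match needed
  Position 3 ('b'): no match needed
  Position 4 ('e'): no match needed
  Position 5 ('a'): no match needed
  Position 6 ('a'): no match needed
  Position 7 ('a'): no match needed
  Position 8 ('d'): matches sub[0] = 'd'
  Position 9 ('c'): no match needed
Only matched 1/2 characters => not a subsequence

0


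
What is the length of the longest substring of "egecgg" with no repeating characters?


Input: "egecgg"
Sliding window (track last position of each char):
  Position 0 ('e'): window [0,0] length 1 -- new best
  Position 1 ('g'): window [0,1] length 2 -- new best
  Position 2 ('e'): repeat (last at 0), move window start to 1
  Position 2 ('e'): window [1,2] length 2
  Position 3 ('c'): window [1,3] length 3 -- new best
  Position 4 ('g'): repeat (last at 1), move window start to 2
  Position 4 ('g'): window [2,4] length 3
  Position 5 ('g'): repeat (last at 4), move window start to 5
  Position 5 ('g'): window [5,5] length 1
Longest substring with no repeats: "gec" with length 3

3


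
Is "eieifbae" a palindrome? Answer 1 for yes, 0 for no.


Input: eieifbae
Reversed: eabfieie
  Compare pos 0 ('e') with pos 7 ('e'): match
  Compare pos 1 ('i') with pos 6 ('a'): MISMATCH
  Compare pos 2 ('e') with pos 5 ('b'): MISMATCH
  Compare pos 3 ('i') with pos 4 ('f'): MISMATCH
Result: not a palindrome

0


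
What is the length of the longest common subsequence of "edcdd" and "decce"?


LCS of "edcdd" and "decce"
DP table:
           d    e    c    c    e
      0    0    0    0    0    0
  e   0    0    1    1    1    1
  d   0    1    1    1    1    1
  c   0    1    1    2    2    2
  d   0    1    1    2    2    2
  d   0    1    1    2    2    2
LCS length = dp[5][5] = 2

2


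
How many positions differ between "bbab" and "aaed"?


Comparing "bbab" and "aaed" position by position:
  Position 0: 'b' vs 'a' => DIFFER
  Position 1: 'b' vs 'a' => DIFFER
  Position 2: 'a' vs 'e' => DIFFER
  Position 3: 'b' vs 'd' => DIFFER
Positions that differ: 4

4


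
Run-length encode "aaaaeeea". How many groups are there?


Input: aaaaeeea
Scanning for consecutive runs:
  Group 1: 'a' x 4 (positions 0-3)
  Group 2: 'e' x 3 (positions 4-6)
  Group 3: 'a' x 1 (positions 7-7)
Total groups: 3

3


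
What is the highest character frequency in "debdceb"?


Input: debdceb
Character counts:
  'b': 2
  'c': 1
  'd': 2
  'e': 2
Maximum frequency: 2

2


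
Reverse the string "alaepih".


Input: alaepih
Reading characters right to left:
  Position 6: 'h'
  Position 5: 'i'
  Position 4: 'p'
  Position 3: 'e'
  Position 2: 'a'
  Position 1: 'l'
  Position 0: 'a'
Reversed: hipeala

hipeala


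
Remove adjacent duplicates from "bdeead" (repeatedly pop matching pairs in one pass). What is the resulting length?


Input: bdeead
Stack-based adjacent duplicate removal:
  Read 'b': push. Stack: b
  Read 'd': push. Stack: bd
  Read 'e': push. Stack: bde
  Read 'e': matches stack top 'e' => pop. Stack: bd
  Read 'a': push. Stack: bda
  Read 'd': push. Stack: bdad
Final stack: "bdad" (length 4)

4


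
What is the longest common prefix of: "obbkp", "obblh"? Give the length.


Words: obbkp, obblh
  Position 0: all 'o' => match
  Position 1: all 'b' => match
  Position 2: all 'b' => match
  Position 3: ('k', 'l') => mismatch, stop
LCP = "obb" (length 3)

3


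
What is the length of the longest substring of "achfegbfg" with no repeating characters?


Input: "achfegbfg"
Sliding window (track last position of each char):
  Position 0 ('a'): window [0,0] length 1 -- new best
  Position 1 ('c'): window [0,1] length 2 -- new best
  Position 2 ('h'): window [0,2] length 3 -- new best
  Position 3 ('f'): window [0,3] length 4 -- new best
  Position 4 ('e'): window [0,4] length 5 -- new best
  Position 5 ('g'): window [0,5] length 6 -- new best
  Position 6 ('b'): window [0,6] length 7 -- new best
  Position 7 ('f'): repeat (last at 3), move window start to 4
  Position 7 ('f'): window [4,7] length 4
  Position 8 ('g'): repeat (last at 5), move window start to 6
  Position 8 ('g'): window [6,8] length 3
Longest substring with no repeats: "achfegb" with length 7

7


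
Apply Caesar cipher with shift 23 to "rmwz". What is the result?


Caesar cipher: shift "rmwz" by 23
  'r' (pos 17) + 23 = pos 14 = 'o'
  'm' (pos 12) + 23 = pos 9 = 'j'
  'w' (pos 22) + 23 = pos 19 = 't'
  'z' (pos 25) + 23 = pos 22 = 'w'
Result: ojtw

ojtw


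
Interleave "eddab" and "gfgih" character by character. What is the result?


Interleaving "eddab" and "gfgih":
  Position 0: 'e' from first, 'g' from second => "eg"
  Position 1: 'd' from first, 'f' from second => "df"
  Position 2: 'd' from first, 'g' from second => "dg"
  Position 3: 'a' from first, 'i' from second => "ai"
  Position 4: 'b' from first, 'h' from second => "bh"
Result: egdfdgaibh

egdfdgaibh


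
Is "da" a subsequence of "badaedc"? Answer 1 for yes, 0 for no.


Check if "da" is a subsequence of "badaedc"
Greedy scan:
  Position 0 ('b'): no match needed
  Position 1 ('a'): no match needed
  Position 2 ('d'): matches sub[0] = 'd'
  Position 3 ('a'): matches sub[1] = 'a'
  Position 4 ('e'): no match needed
  Position 5 ('d'): no match needed
  Position 6 ('c'): no match needed
All 2 characters matched => is a subsequence

1


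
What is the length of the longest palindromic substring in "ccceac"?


Input: "ccceac"
Checking substrings for palindromes:
  [0:3] "ccc" (len 3) => palindrome
  [0:2] "cc" (len 2) => palindrome
  [1:3] "cc" (len 2) => palindrome
Longest palindromic substring: "ccc" with length 3

3


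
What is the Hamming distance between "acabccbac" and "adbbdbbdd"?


Comparing "acabccbac" and "adbbdbbdd" position by position:
  Position 0: 'a' vs 'a' => same
  Position 1: 'c' vs 'd' => differ
  Position 2: 'a' vs 'b' => differ
  Position 3: 'b' vs 'b' => same
  Position 4: 'c' vs 'd' => differ
  Position 5: 'c' vs 'b' => differ
  Position 6: 'b' vs 'b' => same
  Position 7: 'a' vs 'd' => differ
  Position 8: 'c' vs 'd' => differ
Total differences (Hamming distance): 6

6


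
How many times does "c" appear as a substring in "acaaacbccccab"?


Searching for "c" in "acaaacbccccab"
Scanning each position:
  Position 0: "a" => no
  Position 1: "c" => MATCH
  Position 2: "a" => no
  Position 3: "a" => no
  Position 4: "a" => no
  Position 5: "c" => MATCH
  Position 6: "b" => no
  Position 7: "c" => MATCH
  Position 8: "c" => MATCH
  Position 9: "c" => MATCH
  Position 10: "c" => MATCH
  Position 11: "a" => no
  Position 12: "b" => no
Total occurrences: 6

6


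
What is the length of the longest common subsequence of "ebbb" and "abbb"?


LCS of "ebbb" and "abbb"
DP table:
           a    b    b    b
      0    0    0    0    0
  e   0    0    0    0    0
  b   0    0    1    1    1
  b   0    0    1    2    2
  b   0    0    1    2    3
LCS length = dp[4][4] = 3

3


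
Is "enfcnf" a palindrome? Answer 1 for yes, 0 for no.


Input: enfcnf
Reversed: fncfne
  Compare pos 0 ('e') with pos 5 ('f'): MISMATCH
  Compare pos 1 ('n') with pos 4 ('n'): match
  Compare pos 2 ('f') with pos 3 ('c'): MISMATCH
Result: not a palindrome

0


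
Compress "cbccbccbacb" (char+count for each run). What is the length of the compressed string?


Input: cbccbccbacb
Runs:
  'c' x 1 => "c1"
  'b' x 1 => "b1"
  'c' x 2 => "c2"
  'b' x 1 => "b1"
  'c' x 2 => "c2"
  'b' x 1 => "b1"
  'a' x 1 => "a1"
  'c' x 1 => "c1"
  'b' x 1 => "b1"
Compressed: "c1b1c2b1c2b1a1c1b1"
Compressed length: 18

18


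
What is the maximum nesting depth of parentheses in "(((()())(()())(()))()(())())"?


Input: "(((()())(()())(()))()(())())"
Tracking depth:
  Position 0 '(': depth becomes 1
  Position 1 '(': depth becomes 2
  Position 2 '(': depth becomes 3
  Position 3 '(': depth becomes 4
  Position 4 ')': depth becomes 3
  Position 5 '(': depth becomes 4
  Position 6 ')': depth becomes 3
  Position 7 ')': depth becomes 2
  Position 8 '(': depth becomes 3
  Position 9 '(': depth becomes 4
  Position 10 ')': depth becomes 3
  Position 11 '(': depth becomes 4
  Position 12 ')': depth becomes 3
  Position 13 ')': depth becomes 2
  Position 14 '(': depth becomes 3
  Position 15 '(': depth becomes 4
  Position 16 ')': depth becomes 3
  Position 17 ')': depth becomes 2
  Position 18 ')': depth becomes 1
  Position 19 '(': depth becomes 2
  Position 20 ')': depth becomes 1
  Position 21 '(': depth becomes 2
  Position 22 '(': depth becomes 3
  Position 23 ')': depth becomes 2
  Position 24 ')': depth becomes 1
  Position 25 '(': depth becomes 2
  Position 26 ')': depth becomes 1
  Position 27 ')': depth becomes 0
Maximum depth reached: 4

4


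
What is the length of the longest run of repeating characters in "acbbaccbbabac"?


Input: "acbbaccbbabac"
Scanning for longest run:
  Position 1 ('c'): new char, reset run to 1
  Position 2 ('b'): new char, reset run to 1
  Position 3 ('b'): continues run of 'b', length=2
  Position 4 ('a'): new char, reset run to 1
  Position 5 ('c'): new char, reset run to 1
  Position 6 ('c'): continues run of 'c', length=2
  Position 7 ('b'): new char, reset run to 1
  Position 8 ('b'): continues run of 'b', length=2
  Position 9 ('a'): new char, reset run to 1
  Position 10 ('b'): new char, reset run to 1
  Position 11 ('a'): new char, reset run to 1
  Position 12 ('c'): new char, reset run to 1
Longest run: 'b' with length 2

2


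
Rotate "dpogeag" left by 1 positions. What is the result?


Input: "dpogeag", rotate left by 1
First 1 characters: "d"
Remaining characters: "pogeag"
Concatenate remaining + first: "pogeag" + "d" = "pogeagd"

pogeagd


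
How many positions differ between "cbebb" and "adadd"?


Comparing "cbebb" and "adadd" position by position:
  Position 0: 'c' vs 'a' => DIFFER
  Position 1: 'b' vs 'd' => DIFFER
  Position 2: 'e' vs 'a' => DIFFER
  Position 3: 'b' vs 'd' => DIFFER
  Position 4: 'b' vs 'd' => DIFFER
Positions that differ: 5

5


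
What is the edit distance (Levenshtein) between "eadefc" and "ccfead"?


Computing edit distance: "eadefc" -> "ccfead"
DP table:
           c    c    f    e    a    d
      0    1    2    3    4    5    6
  e   1    1    2    3    3    4    5
  a   2    2    2    3    4    3    4
  d   3    3    3    3    4    4    3
  e   4    4    4    4    3    4    4
  f   5    5    5    4    4    4    5
  c   6    5    5    5    5    5    5
Edit distance = dp[6][6] = 5

5


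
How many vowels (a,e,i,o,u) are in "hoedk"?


Input: hoedk
Checking each character:
  'h' at position 0: consonant
  'o' at position 1: vowel (running total: 1)
  'e' at position 2: vowel (running total: 2)
  'd' at position 3: consonant
  'k' at position 4: consonant
Total vowels: 2

2


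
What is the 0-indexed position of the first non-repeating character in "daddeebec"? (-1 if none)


Input: daddeebec
Character frequencies:
  'a': 1
  'b': 1
  'c': 1
  'd': 3
  'e': 3
Scanning left to right for freq == 1:
  Position 0 ('d'): freq=3, skip
  Position 1 ('a'): unique! => answer = 1

1


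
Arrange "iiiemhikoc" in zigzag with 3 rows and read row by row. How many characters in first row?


Zigzag "iiiemhikoc" into 3 rows:
Placing characters:
  'i' => row 0
  'i' => row 1
  'i' => row 2
  'e' => row 1
  'm' => row 0
  'h' => row 1
  'i' => row 2
  'k' => row 1
  'o' => row 0
  'c' => row 1
Rows:
  Row 0: "imo"
  Row 1: "iehkc"
  Row 2: "ii"
First row length: 3

3


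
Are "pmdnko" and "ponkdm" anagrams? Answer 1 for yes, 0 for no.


Strings: "pmdnko", "ponkdm"
Sorted first:  dkmnop
Sorted second: dkmnop
Sorted forms match => anagrams

1


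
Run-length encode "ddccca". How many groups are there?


Input: ddccca
Scanning for consecutive runs:
  Group 1: 'd' x 2 (positions 0-1)
  Group 2: 'c' x 3 (positions 2-4)
  Group 3: 'a' x 1 (positions 5-5)
Total groups: 3

3


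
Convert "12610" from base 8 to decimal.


Input: "12610" in base 8
Positional expansion:
  Digit '1' (value 1) x 8^4 = 4096
  Digit '2' (value 2) x 8^3 = 1024
  Digit '6' (value 6) x 8^2 = 384
  Digit '1' (value 1) x 8^1 = 8
  Digit '0' (value 0) x 8^0 = 0
Sum = 5512

5512


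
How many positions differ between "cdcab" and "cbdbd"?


Comparing "cdcab" and "cbdbd" position by position:
  Position 0: 'c' vs 'c' => same
  Position 1: 'd' vs 'b' => DIFFER
  Position 2: 'c' vs 'd' => DIFFER
  Position 3: 'a' vs 'b' => DIFFER
  Position 4: 'b' vs 'd' => DIFFER
Positions that differ: 4

4


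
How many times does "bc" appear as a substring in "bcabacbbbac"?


Searching for "bc" in "bcabacbbbac"
Scanning each position:
  Position 0: "bc" => MATCH
  Position 1: "ca" => no
  Position 2: "ab" => no
  Position 3: "ba" => no
  Position 4: "ac" => no
  Position 5: "cb" => no
  Position 6: "bb" => no
  Position 7: "bb" => no
  Position 8: "ba" => no
  Position 9: "ac" => no
Total occurrences: 1

1


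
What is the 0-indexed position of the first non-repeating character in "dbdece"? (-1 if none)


Input: dbdece
Character frequencies:
  'b': 1
  'c': 1
  'd': 2
  'e': 2
Scanning left to right for freq == 1:
  Position 0 ('d'): freq=2, skip
  Position 1 ('b'): unique! => answer = 1

1


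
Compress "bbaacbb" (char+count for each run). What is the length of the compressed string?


Input: bbaacbb
Runs:
  'b' x 2 => "b2"
  'a' x 2 => "a2"
  'c' x 1 => "c1"
  'b' x 2 => "b2"
Compressed: "b2a2c1b2"
Compressed length: 8

8


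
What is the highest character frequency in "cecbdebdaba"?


Input: cecbdebdaba
Character counts:
  'a': 2
  'b': 3
  'c': 2
  'd': 2
  'e': 2
Maximum frequency: 3

3


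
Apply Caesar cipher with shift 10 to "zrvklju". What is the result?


Caesar cipher: shift "zrvklju" by 10
  'z' (pos 25) + 10 = pos 9 = 'j'
  'r' (pos 17) + 10 = pos 1 = 'b'
  'v' (pos 21) + 10 = pos 5 = 'f'
  'k' (pos 10) + 10 = pos 20 = 'u'
  'l' (pos 11) + 10 = pos 21 = 'v'
  'j' (pos 9) + 10 = pos 19 = 't'
  'u' (pos 20) + 10 = pos 4 = 'e'
Result: jbfuvte

jbfuvte


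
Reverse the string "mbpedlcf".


Input: mbpedlcf
Reading characters right to left:
  Position 7: 'f'
  Position 6: 'c'
  Position 5: 'l'
  Position 4: 'd'
  Position 3: 'e'
  Position 2: 'p'
  Position 1: 'b'
  Position 0: 'm'
Reversed: fcldepbm

fcldepbm


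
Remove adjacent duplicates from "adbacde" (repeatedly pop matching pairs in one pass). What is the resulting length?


Input: adbacde
Stack-based adjacent duplicate removal:
  Read 'a': push. Stack: a
  Read 'd': push. Stack: ad
  Read 'b': push. Stack: adb
  Read 'a': push. Stack: adba
  Read 'c': push. Stack: adbac
  Read 'd': push. Stack: adbacd
  Read 'e': push. Stack: adbacde
Final stack: "adbacde" (length 7)

7


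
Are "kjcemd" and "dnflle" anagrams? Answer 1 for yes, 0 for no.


Strings: "kjcemd", "dnflle"
Sorted first:  cdejkm
Sorted second: deflln
Differ at position 0: 'c' vs 'd' => not anagrams

0


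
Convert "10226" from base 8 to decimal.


Input: "10226" in base 8
Positional expansion:
  Digit '1' (value 1) x 8^4 = 4096
  Digit '0' (value 0) x 8^3 = 0
  Digit '2' (value 2) x 8^2 = 128
  Digit '2' (value 2) x 8^1 = 16
  Digit '6' (value 6) x 8^0 = 6
Sum = 4246

4246


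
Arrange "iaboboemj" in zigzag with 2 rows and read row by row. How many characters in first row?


Zigzag "iaboboemj" into 2 rows:
Placing characters:
  'i' => row 0
  'a' => row 1
  'b' => row 0
  'o' => row 1
  'b' => row 0
  'o' => row 1
  'e' => row 0
  'm' => row 1
  'j' => row 0
Rows:
  Row 0: "ibbej"
  Row 1: "aoom"
First row length: 5

5


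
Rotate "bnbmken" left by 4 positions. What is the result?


Input: "bnbmken", rotate left by 4
First 4 characters: "bnbm"
Remaining characters: "ken"
Concatenate remaining + first: "ken" + "bnbm" = "kenbnbm"

kenbnbm


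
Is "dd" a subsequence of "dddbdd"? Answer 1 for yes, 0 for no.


Check if "dd" is a subsequence of "dddbdd"
Greedy scan:
  Position 0 ('d'): matches sub[0] = 'd'
  Position 1 ('d'): matches sub[1] = 'd'
  Position 2 ('d'): no match needed
  Position 3 ('b'): no match needed
  Position 4 ('d'): no match needed
  Position 5 ('d'): no match needed
All 2 characters matched => is a subsequence

1


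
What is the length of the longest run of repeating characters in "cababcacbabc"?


Input: "cababcacbabc"
Scanning for longest run:
  Position 1 ('a'): new char, reset run to 1
  Position 2 ('b'): new char, reset run to 1
  Position 3 ('a'): new char, reset run to 1
  Position 4 ('b'): new char, reset run to 1
  Position 5 ('c'): new char, reset run to 1
  Position 6 ('a'): new char, reset run to 1
  Position 7 ('c'): new char, reset run to 1
  Position 8 ('b'): new char, reset run to 1
  Position 9 ('a'): new char, reset run to 1
  Position 10 ('b'): new char, reset run to 1
  Position 11 ('c'): new char, reset run to 1
Longest run: 'c' with length 1

1


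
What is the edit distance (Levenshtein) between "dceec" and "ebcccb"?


Computing edit distance: "dceec" -> "ebcccb"
DP table:
           e    b    c    c    c    b
      0    1    2    3    4    5    6
  d   1    1    2    3    4    5    6
  c   2    2    2    2    3    4    5
  e   3    2    3    3    3    4    5
  e   4    3    3    4    4    4    5
  c   5    4    4    3    4    4    5
Edit distance = dp[5][6] = 5

5


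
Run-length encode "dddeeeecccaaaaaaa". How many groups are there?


Input: dddeeeecccaaaaaaa
Scanning for consecutive runs:
  Group 1: 'd' x 3 (positions 0-2)
  Group 2: 'e' x 4 (positions 3-6)
  Group 3: 'c' x 3 (positions 7-9)
  Group 4: 'a' x 7 (positions 10-16)
Total groups: 4

4


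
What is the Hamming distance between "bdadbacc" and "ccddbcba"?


Comparing "bdadbacc" and "ccddbcba" position by position:
  Position 0: 'b' vs 'c' => differ
  Position 1: 'd' vs 'c' => differ
  Position 2: 'a' vs 'd' => differ
  Position 3: 'd' vs 'd' => same
  Position 4: 'b' vs 'b' => same
  Position 5: 'a' vs 'c' => differ
  Position 6: 'c' vs 'b' => differ
  Position 7: 'c' vs 'a' => differ
Total differences (Hamming distance): 6

6


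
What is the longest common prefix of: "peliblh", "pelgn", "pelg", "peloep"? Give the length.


Words: peliblh, pelgn, pelg, peloep
  Position 0: all 'p' => match
  Position 1: all 'e' => match
  Position 2: all 'l' => match
  Position 3: ('i', 'g', 'g', 'o') => mismatch, stop
LCP = "pel" (length 3)

3


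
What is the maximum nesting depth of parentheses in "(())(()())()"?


Input: "(())(()())()"
Tracking depth:
  Position 0 '(': depth becomes 1
  Position 1 '(': depth becomes 2
  Position 2 ')': depth becomes 1
  Position 3 ')': depth becomes 0
  Position 4 '(': depth becomes 1
  Position 5 '(': depth becomes 2
  Position 6 ')': depth becomes 1
  Position 7 '(': depth becomes 2
  Position 8 ')': depth becomes 1
  Position 9 ')': depth becomes 0
  Position 10 '(': depth becomes 1
  Position 11 ')': depth becomes 0
Maximum depth reached: 2

2


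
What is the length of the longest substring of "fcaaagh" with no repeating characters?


Input: "fcaaagh"
Sliding window (track last position of each char):
  Position 0 ('f'): window [0,0] length 1 -- new best
  Position 1 ('c'): window [0,1] length 2 -- new best
  Position 2 ('a'): window [0,2] length 3 -- new best
  Position 3 ('a'): repeat (last at 2), move window start to 3
  Position 3 ('a'): window [3,3] length 1
  Position 4 ('a'): repeat (last at 3), move window start to 4
  Position 4 ('a'): window [4,4] length 1
  Position 5 ('g'): window [4,5] length 2
  Position 6 ('h'): window [4,6] length 3
Longest substring with no repeats: "fca" with length 3

3


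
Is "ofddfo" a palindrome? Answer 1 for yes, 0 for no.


Input: ofddfo
Reversed: ofddfo
  Compare pos 0 ('o') with pos 5 ('o'): match
  Compare pos 1 ('f') with pos 4 ('f'): match
  Compare pos 2 ('d') with pos 3 ('d'): match
Result: palindrome

1
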